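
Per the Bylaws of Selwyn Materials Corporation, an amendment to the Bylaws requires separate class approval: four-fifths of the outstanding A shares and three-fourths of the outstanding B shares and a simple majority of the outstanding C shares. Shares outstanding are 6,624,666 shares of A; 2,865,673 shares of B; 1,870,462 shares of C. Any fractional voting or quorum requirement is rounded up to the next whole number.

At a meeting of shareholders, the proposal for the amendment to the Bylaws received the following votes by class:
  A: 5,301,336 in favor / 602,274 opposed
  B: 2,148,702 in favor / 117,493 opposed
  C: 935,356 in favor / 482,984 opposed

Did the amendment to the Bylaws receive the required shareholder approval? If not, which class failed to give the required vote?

Not approved — the B shares did not give the required vote.

A: 4/5 of 6624666 = 5299732.80, rounded up to 5299733; 5,299,733 required, 5,301,336 in favor — approved.
B: 3/4 of 2865673 = 2149254.75, rounded up to 2149255; 2,149,255 required, 2,148,702 in favor — not approved.
C: a majority of 1870462 is 935232; 935,232 required, 935,356 in favor — approved.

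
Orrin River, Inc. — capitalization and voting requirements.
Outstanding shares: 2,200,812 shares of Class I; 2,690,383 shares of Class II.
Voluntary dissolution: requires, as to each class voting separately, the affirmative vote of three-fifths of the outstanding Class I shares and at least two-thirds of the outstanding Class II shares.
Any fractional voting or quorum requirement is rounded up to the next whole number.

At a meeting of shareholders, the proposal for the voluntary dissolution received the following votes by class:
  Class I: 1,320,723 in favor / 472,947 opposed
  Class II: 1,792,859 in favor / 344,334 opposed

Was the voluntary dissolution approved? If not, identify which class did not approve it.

Class I: 3/5 of 2200812 = 1320487.20, rounded up to 1320488; 1,320,488 required, 1,320,723 in favor — approved.
Class II: 2/3 of 2690383 = 1793588.67, rounded up to 1793589; 1,793,589 required, 1,792,859 in favor — not approved.

Not approved — the Class II shares did not give the required vote.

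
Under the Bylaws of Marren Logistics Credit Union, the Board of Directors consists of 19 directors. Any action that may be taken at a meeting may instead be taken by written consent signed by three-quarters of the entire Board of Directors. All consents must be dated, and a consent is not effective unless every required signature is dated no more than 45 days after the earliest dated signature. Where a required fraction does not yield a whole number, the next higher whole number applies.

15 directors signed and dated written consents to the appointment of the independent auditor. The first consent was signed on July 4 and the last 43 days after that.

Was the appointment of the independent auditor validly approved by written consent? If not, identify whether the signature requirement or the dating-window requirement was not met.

Signatures required: three-quarters of 19 — 3/4 of 19 = 14.25, rounded up to 15, so 15 needed; 15 signed. Sufficient.
Dating window: the latest signature is 43 days after the earliest; the limit is 45 days. Within the window.

Effective — both the signature and dating-window requirements are satisfied.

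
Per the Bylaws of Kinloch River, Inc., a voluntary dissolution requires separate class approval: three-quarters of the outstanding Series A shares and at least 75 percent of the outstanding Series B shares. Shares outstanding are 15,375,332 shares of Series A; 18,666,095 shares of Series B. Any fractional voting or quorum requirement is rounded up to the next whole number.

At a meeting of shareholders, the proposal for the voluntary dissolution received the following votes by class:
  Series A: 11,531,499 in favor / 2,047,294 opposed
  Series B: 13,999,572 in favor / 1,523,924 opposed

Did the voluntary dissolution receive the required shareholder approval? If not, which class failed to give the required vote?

Approved — every class gave the required vote.

Series A: 3/4 of 15375332 = 11531499; 11,531,499 required, 11,531,499 in favor — approved.
Series B: 3/4 of 18666095 = 13999571.25, rounded up to 13999572; 13,999,572 required, 13,999,572 in favor — approved.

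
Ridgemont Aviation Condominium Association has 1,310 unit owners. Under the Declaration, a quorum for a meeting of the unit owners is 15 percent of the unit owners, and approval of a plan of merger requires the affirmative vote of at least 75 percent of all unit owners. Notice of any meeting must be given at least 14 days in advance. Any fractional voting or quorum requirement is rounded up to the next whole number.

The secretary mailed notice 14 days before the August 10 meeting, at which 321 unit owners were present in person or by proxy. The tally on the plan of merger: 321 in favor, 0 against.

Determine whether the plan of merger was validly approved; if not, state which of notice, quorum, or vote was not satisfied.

Notice: 14 days given; 14 required. Satisfied.
Quorum: 15% of 1,310 = 196.50, rounded up to 197; 321 present. Satisfied.
Vote: requires three-fourths of all unit owners (1,310); 3/4 of 1310 = 982.50, rounded up to 983, so 983 needed; 321 in favor. Not satisfied.

Invalid — vote requirement not satisfied.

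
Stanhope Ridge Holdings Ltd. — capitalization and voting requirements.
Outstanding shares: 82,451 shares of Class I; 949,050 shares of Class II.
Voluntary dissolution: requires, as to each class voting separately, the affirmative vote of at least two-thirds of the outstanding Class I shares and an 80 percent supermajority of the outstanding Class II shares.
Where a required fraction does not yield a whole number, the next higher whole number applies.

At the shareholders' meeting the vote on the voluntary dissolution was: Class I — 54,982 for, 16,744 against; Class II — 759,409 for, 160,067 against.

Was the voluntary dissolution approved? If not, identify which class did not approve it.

Class I: 2/3 of 82451 = 54967.33, rounded up to 54968; 54,968 required, 54,982 in favor — approved.
Class II: 4/5 of 949050 = 759240; 759,240 required, 759,409 in favor — approved.

Approved — every class gave the required vote.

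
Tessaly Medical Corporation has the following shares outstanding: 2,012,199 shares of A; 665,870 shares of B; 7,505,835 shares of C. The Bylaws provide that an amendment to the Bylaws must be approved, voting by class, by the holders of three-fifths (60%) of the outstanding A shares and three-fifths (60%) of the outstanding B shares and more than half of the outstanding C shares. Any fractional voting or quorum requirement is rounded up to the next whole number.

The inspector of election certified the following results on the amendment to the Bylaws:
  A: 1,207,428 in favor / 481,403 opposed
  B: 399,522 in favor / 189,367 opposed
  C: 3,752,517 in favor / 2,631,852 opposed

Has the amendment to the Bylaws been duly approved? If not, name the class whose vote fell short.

Not approved — the C shares did not give the required vote.

A: 3/5 of 2012199 = 1207319.40, rounded up to 1207320; 1,207,320 required, 1,207,428 in favor — approved.
B: 3/5 of 665870 = 399522; 399,522 required, 399,522 in favor — approved.
C: a majority of 7505835 is 3752918; 3,752,918 required, 3,752,517 in favor — not approved.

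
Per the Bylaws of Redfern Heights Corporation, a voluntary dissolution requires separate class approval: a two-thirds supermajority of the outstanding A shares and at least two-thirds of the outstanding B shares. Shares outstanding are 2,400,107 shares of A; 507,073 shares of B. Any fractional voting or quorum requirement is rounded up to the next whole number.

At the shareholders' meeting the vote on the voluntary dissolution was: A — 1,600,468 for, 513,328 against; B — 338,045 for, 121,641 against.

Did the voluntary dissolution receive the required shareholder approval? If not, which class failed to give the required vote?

Not approved — the B shares did not give the required vote.

A: 2/3 of 2400107 = 1600071.33, rounded up to 1600072; 1,600,072 required, 1,600,468 in favor — approved.
B: 2/3 of 507073 = 338048.67, rounded up to 338049; 338,049 required, 338,045 in favor — not approved.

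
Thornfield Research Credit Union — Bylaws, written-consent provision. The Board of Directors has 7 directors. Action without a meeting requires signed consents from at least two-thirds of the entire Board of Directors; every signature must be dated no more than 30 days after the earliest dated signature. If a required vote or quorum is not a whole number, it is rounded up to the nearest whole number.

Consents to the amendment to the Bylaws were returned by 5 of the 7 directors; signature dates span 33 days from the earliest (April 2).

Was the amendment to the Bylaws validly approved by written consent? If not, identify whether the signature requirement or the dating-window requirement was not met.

Signatures required: at least two-thirds of 7 — 2/3 of 7 = 4.67, rounded up to 5, so 5 needed; 5 signed. Sufficient.
Dating window: the latest signature is 33 days after the earliest; the limit is 30 days. Outside the window.

Not effective — dating-window requirement not satisfied.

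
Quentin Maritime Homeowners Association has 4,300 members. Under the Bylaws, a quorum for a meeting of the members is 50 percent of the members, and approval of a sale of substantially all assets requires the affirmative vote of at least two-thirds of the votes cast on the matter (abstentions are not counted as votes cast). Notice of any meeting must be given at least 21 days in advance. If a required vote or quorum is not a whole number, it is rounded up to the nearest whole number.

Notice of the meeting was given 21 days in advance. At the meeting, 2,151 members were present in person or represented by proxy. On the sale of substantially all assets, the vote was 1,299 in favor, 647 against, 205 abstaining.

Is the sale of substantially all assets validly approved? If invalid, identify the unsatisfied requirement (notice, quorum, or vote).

Notice: 21 days given; 21 required. Satisfied.
Quorum: 50% of 4,300 = 2,150; 2,151 present. Satisfied.
Vote: requires two-thirds of the votes cast (2,151 − 205 abstaining = 1,946); 2/3 of 1946 = 1297.33, rounded up to 1298, so 1,298 needed; 1,299 in favor. Satisfied.

Valid — all requirements satisfied.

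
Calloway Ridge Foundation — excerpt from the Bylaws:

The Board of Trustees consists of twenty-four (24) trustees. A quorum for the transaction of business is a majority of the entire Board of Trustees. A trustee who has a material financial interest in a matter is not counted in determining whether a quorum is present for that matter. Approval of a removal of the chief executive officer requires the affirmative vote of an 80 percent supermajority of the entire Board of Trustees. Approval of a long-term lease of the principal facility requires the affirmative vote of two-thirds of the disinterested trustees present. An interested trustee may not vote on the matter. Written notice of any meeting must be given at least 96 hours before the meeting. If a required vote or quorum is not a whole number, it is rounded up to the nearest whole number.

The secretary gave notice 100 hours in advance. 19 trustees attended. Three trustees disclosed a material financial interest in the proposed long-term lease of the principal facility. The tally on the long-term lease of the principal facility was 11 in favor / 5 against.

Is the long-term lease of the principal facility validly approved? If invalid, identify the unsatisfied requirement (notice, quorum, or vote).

Valid — all requirements satisfied.

Notice: 100 hours given; 96 required (100 ≥ 96). Satisfied.
Quorum: 19 present, but the 3 interested trustees do not count, leaving 16. Quorum is 13. Satisfied.
Vote: the long-term lease of the principal facility requires two-thirds of the disinterested trustees present (19 − 3 = 16). 2/3 of 16 = 10.67, rounded up to 11, so 11 affirmative votes are needed; 11 voted in favor. Satisfied.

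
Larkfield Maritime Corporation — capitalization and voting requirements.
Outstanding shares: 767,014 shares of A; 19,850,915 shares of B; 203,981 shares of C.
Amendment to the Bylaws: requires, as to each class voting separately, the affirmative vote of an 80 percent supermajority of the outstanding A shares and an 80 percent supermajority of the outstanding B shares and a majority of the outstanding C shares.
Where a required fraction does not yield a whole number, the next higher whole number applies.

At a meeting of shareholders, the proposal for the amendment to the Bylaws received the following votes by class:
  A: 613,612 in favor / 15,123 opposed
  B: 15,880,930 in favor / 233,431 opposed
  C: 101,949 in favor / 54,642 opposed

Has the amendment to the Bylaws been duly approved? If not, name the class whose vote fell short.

A: 4/5 of 767014 = 613611.20, rounded up to 613612; 613,612 required, 613,612 in favor — approved.
B: 4/5 of 19850915 = 15880732; 15,880,732 required, 15,880,930 in favor — approved.
C: a majority of 203981 is 101991; 101,991 required, 101,949 in favor — not approved.

Not approved — the C shares did not give the required vote.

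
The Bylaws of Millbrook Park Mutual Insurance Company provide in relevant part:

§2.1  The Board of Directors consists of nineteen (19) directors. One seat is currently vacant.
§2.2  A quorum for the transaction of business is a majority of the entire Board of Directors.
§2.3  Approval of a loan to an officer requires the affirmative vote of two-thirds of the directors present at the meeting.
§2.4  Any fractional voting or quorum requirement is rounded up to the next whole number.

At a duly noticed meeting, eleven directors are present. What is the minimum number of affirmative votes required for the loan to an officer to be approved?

8

The loan to an officer requires two-thirds of the directors present (11).
2/3 of 11 = 7.33, rounded up to 8.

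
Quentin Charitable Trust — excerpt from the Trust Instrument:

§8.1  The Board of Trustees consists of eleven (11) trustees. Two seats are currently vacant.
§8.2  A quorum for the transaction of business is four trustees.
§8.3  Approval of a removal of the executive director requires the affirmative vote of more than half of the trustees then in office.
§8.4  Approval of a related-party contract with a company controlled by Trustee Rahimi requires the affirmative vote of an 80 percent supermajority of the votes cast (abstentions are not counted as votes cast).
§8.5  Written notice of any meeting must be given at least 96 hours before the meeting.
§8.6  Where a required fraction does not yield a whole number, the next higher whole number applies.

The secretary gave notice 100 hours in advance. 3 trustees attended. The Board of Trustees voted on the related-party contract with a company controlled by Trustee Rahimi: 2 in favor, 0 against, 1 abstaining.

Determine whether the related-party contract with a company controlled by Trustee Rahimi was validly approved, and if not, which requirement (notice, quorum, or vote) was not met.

Notice: 100 hours given; 96 required (100 ≥ 96). Satisfied.
Quorum: 3 present; quorum is 4. Not satisfied.
Vote: the related-party contract with a company controlled by Trustee Rahimi requires four-fifths of the votes cast (3 present − 1 abstaining = 2). 4/5 of 2 = 1.60, rounded up to 2, so 2 affirmative votes are needed; 2 voted in favor. Satisfied. (Moot — without a quorum no business can be validly transacted.)

Invalid — quorum requirement not satisfied.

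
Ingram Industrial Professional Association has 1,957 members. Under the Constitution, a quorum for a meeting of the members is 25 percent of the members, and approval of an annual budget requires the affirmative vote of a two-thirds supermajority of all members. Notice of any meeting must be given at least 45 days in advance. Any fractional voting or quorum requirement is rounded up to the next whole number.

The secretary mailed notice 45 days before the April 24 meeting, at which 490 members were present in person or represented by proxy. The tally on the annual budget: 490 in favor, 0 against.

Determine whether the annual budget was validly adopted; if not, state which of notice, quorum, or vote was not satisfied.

Notice: 45 days given; 45 required. Satisfied.
Quorum: 25% of 1,957 = 489.25, rounded up to 490; 490 present. Satisfied.
Vote: requires two-thirds of all members (1,957); 2/3 of 1957 = 1304.67, rounded up to 1305, so 1,305 needed; 490 in favor. Not satisfied.

Invalid — vote requirement not satisfied.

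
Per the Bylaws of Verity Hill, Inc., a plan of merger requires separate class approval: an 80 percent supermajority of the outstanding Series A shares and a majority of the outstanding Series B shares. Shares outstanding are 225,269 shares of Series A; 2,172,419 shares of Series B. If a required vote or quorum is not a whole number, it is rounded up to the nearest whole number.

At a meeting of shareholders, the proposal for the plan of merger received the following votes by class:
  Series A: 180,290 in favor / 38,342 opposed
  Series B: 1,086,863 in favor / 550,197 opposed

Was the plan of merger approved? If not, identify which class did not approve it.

Approved — every class gave the required vote.

Series A: 4/5 of 225269 = 180215.20, rounded up to 180216; 180,216 required, 180,290 in favor — approved.
Series B: a majority of 2172419 is 1086210; 1,086,210 required, 1,086,863 in favor — approved.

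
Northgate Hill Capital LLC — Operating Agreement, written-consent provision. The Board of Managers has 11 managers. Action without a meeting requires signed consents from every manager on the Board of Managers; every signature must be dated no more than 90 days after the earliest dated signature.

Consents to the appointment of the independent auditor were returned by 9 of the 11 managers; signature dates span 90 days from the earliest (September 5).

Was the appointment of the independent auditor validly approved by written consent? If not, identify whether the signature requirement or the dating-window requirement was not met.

Signatures required: all of 11 — unanimous means all 11, so 11 needed; 9 signed. Insufficient.
Dating window: the latest signature is 90 days after the earliest; the limit is 90 days. Within the window.

Not effective — insufficient signatures.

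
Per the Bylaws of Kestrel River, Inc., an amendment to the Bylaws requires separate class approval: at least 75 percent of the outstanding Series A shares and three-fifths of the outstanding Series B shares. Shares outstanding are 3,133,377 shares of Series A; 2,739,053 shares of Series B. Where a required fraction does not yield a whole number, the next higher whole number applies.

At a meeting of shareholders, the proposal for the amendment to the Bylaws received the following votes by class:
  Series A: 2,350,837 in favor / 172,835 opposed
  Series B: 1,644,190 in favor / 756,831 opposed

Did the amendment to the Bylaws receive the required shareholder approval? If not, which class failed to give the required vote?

Series A: 3/4 of 3133377 = 2350032.75, rounded up to 2350033; 2,350,033 required, 2,350,837 in favor — approved.
Series B: 3/5 of 2739053 = 1643431.80, rounded up to 1643432; 1,643,432 required, 1,644,190 in favor — approved.

Approved — every class gave the required vote.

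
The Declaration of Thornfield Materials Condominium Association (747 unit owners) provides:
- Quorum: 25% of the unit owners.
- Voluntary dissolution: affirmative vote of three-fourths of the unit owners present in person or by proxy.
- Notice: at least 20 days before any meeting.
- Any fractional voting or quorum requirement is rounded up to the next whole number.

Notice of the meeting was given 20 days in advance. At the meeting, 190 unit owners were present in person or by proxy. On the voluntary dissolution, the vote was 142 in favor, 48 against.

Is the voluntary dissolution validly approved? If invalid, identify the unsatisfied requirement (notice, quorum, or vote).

Invalid — vote requirement not satisfied.

Notice: 20 days given; 20 required. Satisfied.
Quorum: 25% of 747 = 186.75, rounded up to 187; 190 present. Satisfied.
Vote: requires three-fourths of those present (190); 3/4 of 190 = 142.50, rounded up to 143, so 143 needed; 142 in favor. Not satisfied.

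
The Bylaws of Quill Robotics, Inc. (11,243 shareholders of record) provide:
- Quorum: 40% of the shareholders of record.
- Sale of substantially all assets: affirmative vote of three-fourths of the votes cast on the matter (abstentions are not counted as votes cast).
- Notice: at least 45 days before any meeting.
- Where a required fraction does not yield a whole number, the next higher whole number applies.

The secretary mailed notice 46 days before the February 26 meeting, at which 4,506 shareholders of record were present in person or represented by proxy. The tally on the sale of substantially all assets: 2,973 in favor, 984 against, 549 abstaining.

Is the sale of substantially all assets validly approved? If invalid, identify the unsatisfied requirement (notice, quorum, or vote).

Notice: 46 days given; 45 required. Satisfied.
Quorum: 40% of 11,243 = 4,497.20, rounded up to 4,498; 4,506 present. Satisfied.
Vote: requires three-fourths of the votes cast (4,506 − 549 abstaining = 3,957); 3/4 of 3957 = 2967.75, rounded up to 2968, so 2,968 needed; 2,973 in favor. Satisfied.

Valid — all requirements satisfied.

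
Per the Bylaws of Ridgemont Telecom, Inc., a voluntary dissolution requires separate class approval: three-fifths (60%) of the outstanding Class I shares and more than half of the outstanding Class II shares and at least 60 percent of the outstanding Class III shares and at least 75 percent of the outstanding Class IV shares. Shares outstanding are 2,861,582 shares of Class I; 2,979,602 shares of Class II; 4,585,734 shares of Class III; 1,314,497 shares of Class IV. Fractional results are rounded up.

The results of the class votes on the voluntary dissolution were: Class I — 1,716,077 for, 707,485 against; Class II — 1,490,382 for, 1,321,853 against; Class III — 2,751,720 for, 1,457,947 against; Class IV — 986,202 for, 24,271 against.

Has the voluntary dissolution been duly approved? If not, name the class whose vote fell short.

Not approved — the Class I shares did not give the required vote.

Class I: 3/5 of 2861582 = 1716949.20, rounded up to 1716950; 1,716,950 required, 1,716,077 in favor — not approved.
Class II: a majority of 2979602 is 1489802; 1,489,802 required, 1,490,382 in favor — approved.
Class III: 3/5 of 4585734 = 2751440.40, rounded up to 2751441; 2,751,441 required, 2,751,720 in favor — approved.
Class IV: 3/4 of 1314497 = 985872.75, rounded up to 985873; 985,873 required, 986,202 in favor — approved.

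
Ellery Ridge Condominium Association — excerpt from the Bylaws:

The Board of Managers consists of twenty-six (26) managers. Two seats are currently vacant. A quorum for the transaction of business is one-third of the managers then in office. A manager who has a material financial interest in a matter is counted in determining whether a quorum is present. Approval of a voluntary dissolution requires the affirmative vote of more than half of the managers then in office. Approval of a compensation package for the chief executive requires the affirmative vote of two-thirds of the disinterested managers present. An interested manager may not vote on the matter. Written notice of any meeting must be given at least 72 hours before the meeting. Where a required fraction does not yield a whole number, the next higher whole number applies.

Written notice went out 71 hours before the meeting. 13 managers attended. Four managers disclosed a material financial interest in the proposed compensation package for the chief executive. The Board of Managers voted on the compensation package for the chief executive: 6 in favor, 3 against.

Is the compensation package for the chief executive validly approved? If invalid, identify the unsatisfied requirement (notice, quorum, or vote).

Notice: 71 hours given; 72 required (71 < 72). Not satisfied.
Quorum: 13 present (interested managers count toward quorum); quorum is 8. Satisfied.
Vote: the compensation package for the chief executive requires two-thirds of the disinterested managers present (13 − 4 = 9). 2/3 of 9 = 6, so 6 affirmative votes are needed; 6 voted in favor. Satisfied.

Invalid — notice requirement not satisfied.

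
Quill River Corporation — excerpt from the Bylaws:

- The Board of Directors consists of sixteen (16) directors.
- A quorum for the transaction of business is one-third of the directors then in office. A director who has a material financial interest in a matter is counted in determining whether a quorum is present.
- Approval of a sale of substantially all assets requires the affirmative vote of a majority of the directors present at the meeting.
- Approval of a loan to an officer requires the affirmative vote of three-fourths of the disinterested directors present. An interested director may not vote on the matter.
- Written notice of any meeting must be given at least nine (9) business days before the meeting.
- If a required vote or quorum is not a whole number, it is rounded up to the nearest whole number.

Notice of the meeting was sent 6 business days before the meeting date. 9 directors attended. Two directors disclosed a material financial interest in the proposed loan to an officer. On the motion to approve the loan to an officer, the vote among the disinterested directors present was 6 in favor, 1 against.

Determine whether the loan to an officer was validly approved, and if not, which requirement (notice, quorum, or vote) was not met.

Invalid — notice requirement not satisfied.

Notice: 6 business days given; 9 required (6 < 9). Not satisfied.
Quorum: 9 present (interested directors count toward quorum); quorum is 6. Satisfied.
Vote: the loan to an officer requires three-fourths of the disinterested directors present (9 − 2 = 7). 3/4 of 7 = 5.25, rounded up to 6, so 6 affirmative votes are needed; 6 voted in favor. Satisfied.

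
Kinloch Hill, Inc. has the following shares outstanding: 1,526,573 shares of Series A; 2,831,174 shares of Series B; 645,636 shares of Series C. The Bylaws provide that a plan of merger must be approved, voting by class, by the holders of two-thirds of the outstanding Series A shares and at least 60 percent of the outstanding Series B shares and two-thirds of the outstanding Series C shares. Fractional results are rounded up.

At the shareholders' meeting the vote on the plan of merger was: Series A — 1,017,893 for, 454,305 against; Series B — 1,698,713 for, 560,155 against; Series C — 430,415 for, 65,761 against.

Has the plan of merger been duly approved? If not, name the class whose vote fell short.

Not approved — the Series C shares did not give the required vote.

Series A: 2/3 of 1526573 = 1017715.33, rounded up to 1017716; 1,017,716 required, 1,017,893 in favor — approved.
Series B: 3/5 of 2831174 = 1698704.40, rounded up to 1698705; 1,698,705 required, 1,698,713 in favor — approved.
Series C: 2/3 of 645636 = 430424; 430,424 required, 430,415 in favor — not approved.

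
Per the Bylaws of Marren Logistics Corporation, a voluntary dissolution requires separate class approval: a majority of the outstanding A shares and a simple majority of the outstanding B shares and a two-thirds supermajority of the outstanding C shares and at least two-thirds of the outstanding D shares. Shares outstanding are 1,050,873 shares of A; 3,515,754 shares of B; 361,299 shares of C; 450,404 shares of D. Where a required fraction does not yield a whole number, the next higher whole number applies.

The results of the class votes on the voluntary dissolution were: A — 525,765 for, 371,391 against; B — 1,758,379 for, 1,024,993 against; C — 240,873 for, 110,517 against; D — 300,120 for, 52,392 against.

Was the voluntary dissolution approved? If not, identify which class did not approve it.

Not approved — the D shares did not give the required vote.

A: a majority of 1050873 is 525437; 525,437 required, 525,765 in favor — approved.
B: a majority of 3515754 is 1757878; 1,757,878 required, 1,758,379 in favor — approved.
C: 2/3 of 361299 = 240866; 240,866 required, 240,873 in favor — approved.
D: 2/3 of 450404 = 300269.33, rounded up to 300270; 300,270 required, 300,120 in favor — not approved.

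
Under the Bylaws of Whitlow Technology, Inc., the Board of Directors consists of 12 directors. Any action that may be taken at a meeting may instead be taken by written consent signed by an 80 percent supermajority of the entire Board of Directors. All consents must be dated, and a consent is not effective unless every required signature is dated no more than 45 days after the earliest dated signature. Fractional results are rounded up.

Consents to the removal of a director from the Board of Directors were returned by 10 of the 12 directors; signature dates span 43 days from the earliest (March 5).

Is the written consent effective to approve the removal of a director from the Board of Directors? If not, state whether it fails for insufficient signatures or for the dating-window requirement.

Signatures required: an 80 percent supermajority of 12 — 4/5 of 12 = 9.60, rounded up to 10, so 10 needed; 10 signed. Sufficient.
Dating window: the latest signature is 43 days after the earliest; the limit is 45 days. Within the window.

Effective — both the signature and dating-window requirements are satisfied.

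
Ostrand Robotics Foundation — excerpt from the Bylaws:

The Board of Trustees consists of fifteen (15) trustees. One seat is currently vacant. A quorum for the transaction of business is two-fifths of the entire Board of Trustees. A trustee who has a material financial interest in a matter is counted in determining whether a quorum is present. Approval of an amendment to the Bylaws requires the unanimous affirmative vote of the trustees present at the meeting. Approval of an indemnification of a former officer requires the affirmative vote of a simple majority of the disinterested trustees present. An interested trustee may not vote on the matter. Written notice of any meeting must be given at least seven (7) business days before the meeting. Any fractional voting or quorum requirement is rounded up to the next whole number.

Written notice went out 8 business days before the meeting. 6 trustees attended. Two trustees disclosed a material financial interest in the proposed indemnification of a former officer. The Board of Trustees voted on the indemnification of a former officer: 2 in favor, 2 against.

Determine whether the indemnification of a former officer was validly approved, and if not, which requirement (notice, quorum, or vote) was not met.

Notice: 8 business days given; 7 required (8 ≥ 7). Satisfied.
Quorum: 6 present (interested trustees count toward quorum); quorum is 6. Satisfied.
Vote: the indemnification of a former officer requires a majority of the disinterested trustees present (6 − 2 = 4). A majority of 4 is 3, so 3 affirmative votes are needed; 2 voted in favor. Not satisfied.

Invalid — vote requirement not satisfied.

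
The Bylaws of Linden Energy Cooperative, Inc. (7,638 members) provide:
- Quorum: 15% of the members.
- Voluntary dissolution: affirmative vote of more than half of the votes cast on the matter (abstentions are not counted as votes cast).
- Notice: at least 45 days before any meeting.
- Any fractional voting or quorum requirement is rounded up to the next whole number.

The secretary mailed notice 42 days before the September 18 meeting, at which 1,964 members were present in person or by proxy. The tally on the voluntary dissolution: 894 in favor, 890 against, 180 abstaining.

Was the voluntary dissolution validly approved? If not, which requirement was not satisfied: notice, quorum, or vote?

Invalid — notice requirement not satisfied.

Notice: 42 days given; 45 required. Not satisfied.
Quorum: 15% of 7,638 = 1,145.70, rounded up to 1,146; 1,964 present. Satisfied.
Vote: requires a majority of the votes cast (1,964 − 180 abstaining = 1,784); a majority of 1784 is 893, so 893 needed; 894 in favor. Satisfied.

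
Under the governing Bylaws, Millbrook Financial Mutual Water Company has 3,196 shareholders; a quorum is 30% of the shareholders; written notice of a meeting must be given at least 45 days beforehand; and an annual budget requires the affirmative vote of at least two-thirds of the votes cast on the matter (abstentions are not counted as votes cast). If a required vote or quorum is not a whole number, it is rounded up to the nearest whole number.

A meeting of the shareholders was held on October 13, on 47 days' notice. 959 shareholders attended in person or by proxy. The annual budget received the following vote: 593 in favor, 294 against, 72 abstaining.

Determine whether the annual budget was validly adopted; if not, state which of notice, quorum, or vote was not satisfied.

Notice: 47 days given; 45 required. Satisfied.
Quorum: 30% of 3,196 = 958.80, rounded up to 959; 959 present. Satisfied.
Vote: requires two-thirds of the votes cast (959 − 72 abstaining = 887); 2/3 of 887 = 591.33, rounded up to 592, so 592 needed; 593 in favor. Satisfied.

Valid — all requirements satisfied.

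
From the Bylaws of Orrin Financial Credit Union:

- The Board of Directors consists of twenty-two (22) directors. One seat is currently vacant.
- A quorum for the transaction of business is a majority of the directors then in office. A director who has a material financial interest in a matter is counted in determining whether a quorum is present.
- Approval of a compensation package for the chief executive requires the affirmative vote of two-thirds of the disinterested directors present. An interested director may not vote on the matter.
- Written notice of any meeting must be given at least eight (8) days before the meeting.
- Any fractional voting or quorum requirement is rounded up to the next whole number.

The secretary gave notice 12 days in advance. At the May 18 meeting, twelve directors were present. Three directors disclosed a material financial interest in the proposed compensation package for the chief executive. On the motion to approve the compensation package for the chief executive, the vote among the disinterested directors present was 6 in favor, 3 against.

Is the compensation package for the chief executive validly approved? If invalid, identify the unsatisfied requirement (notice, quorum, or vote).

Valid — all requirements satisfied.

Notice: 12 days given; 8 required (12 ≥ 8). Satisfied.
Quorum: 12 present (interested directors count toward quorum); quorum is 11. Satisfied.
Vote: the compensation package for the chief executive requires two-thirds of the disinterested directors present (12 − 3 = 9). 2/3 of 9 = 6, so 6 affirmative votes are needed; 6 voted in favor. Satisfied.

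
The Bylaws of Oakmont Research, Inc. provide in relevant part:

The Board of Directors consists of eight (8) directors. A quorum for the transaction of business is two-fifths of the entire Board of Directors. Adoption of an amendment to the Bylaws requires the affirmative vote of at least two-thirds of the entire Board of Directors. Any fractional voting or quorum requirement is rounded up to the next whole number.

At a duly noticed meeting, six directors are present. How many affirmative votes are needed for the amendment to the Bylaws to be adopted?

6

The amendment to the Bylaws requires two-thirds of the entire Board of Directors (8).
2/3 of 8 = 5.33, rounded up to 6.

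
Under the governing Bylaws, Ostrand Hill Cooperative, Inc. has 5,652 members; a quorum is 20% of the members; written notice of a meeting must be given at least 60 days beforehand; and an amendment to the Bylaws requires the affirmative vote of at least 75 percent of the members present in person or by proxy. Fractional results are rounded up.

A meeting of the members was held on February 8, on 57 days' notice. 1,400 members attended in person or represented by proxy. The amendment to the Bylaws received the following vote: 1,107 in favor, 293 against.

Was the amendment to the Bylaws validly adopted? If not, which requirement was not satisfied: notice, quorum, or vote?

Notice: 57 days given; 60 required. Not satisfied.
Quorum: 20% of 5,652 = 1,130.40, rounded up to 1,131; 1,400 present. Satisfied.
Vote: requires three-fourths of those present (1,400); 3/4 of 1400 = 1050, so 1,050 needed; 1,107 in favor. Satisfied.

Invalid — notice requirement not satisfied.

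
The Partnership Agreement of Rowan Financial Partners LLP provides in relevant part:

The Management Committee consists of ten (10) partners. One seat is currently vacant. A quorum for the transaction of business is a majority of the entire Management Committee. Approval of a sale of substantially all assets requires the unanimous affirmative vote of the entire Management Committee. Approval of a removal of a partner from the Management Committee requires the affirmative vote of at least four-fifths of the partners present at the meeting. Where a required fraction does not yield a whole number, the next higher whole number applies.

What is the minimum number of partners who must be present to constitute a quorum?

6

A majority of 10 is 6.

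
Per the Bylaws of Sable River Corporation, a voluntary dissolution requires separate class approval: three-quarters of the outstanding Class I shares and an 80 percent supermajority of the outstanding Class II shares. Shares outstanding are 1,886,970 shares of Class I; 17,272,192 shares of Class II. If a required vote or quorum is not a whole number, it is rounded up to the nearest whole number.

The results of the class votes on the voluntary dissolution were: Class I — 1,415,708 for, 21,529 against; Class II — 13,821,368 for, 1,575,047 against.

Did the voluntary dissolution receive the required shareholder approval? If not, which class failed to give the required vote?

Approved — every class gave the required vote.

Class I: 3/4 of 1886970 = 1415227.50, rounded up to 1415228; 1,415,228 required, 1,415,708 in favor — approved.
Class II: 4/5 of 17272192 = 13817753.60, rounded up to 13817754; 13,817,754 required, 13,821,368 in favor — approved.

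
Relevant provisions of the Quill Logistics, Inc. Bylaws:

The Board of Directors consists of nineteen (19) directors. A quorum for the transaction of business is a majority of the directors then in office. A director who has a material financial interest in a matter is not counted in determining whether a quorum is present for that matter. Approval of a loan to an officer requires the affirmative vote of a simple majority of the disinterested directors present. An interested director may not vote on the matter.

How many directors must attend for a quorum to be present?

A majority of 19 is 10.

10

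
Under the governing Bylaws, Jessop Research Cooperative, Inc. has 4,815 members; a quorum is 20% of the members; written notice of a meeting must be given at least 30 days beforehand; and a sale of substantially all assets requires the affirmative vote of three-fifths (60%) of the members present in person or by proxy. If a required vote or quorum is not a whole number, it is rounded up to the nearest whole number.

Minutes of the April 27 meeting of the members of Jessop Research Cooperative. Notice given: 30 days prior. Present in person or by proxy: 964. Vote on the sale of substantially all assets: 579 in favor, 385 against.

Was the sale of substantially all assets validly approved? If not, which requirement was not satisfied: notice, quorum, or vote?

Notice: 30 days given; 30 required. Satisfied.
Quorum: 20% of 4,815 = 963; 964 present. Satisfied.
Vote: requires three-fifths of those present (964); 3/5 of 964 = 578.40, rounded up to 579, so 579 needed; 579 in favor. Satisfied.

Valid — all requirements satisfied.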